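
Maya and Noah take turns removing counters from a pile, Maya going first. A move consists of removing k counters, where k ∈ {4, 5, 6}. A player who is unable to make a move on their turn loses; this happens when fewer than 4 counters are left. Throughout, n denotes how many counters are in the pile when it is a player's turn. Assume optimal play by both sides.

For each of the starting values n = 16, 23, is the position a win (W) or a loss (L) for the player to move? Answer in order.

16: W, 23: L

Use the standard recursion: the mover loses at a terminal position; elsewhere, the mover wins exactly when some move hands the opponent an L position.
n=0: no move → L
n=1: no move → L
n=2: no move → L
n=3: no move → L
n=4: W (go to 0, an L position)
n=5: W (go to 1, an L position)
n=6: W (go to 2, an L position)
n=7: W (go to 3, an L position)
n=8: W (go to 3, an L position)
n=9: W (go to 3, an L position)
n=10: L (options 6(W), 5(W), 4(W) are all W)
n=11: L (options 7(W), 6(W), 5(W) are all W)
n=12: L (options 8(W), 7(W), 6(W) are all W)
n=13: L (options 9(W), 8(W), 7(W) are all W)
n=14: W (go to 10, an L position)
n=15: W (go to 11, an L position)
n=16: W (go to 12, an L position)
n=17: W (go to 13, an L position)
n=18: W (go to 13, an L position)
n=19: W (go to 13, an L position)
n=20: L (options 16(W), 15(W), 14(W) are all W)
n=21: L (options 17(W), 16(W), 15(W) are all W)
n=22: L (options 18(W), 17(W), 16(W) are all W)
n=23: L (options 19(W), 18(W), 17(W) are all W)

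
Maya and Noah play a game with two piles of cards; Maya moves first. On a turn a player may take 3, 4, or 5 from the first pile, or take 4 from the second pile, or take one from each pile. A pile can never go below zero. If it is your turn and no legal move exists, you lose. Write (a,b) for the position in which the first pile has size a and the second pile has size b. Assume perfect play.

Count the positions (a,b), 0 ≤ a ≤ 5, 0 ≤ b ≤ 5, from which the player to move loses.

13

Use the standard recursion: the mover loses at a terminal position; elsewhere, the mover wins exactly when some move hands the opponent an L position.
Every move lowers a or b (never raises either), so fill the grid row by row in increasing a, and left to right within a row: each cell's successors are then already labelled.
      b=0  b=1  b=2  b=3  b=4  b=5
a=0:    L    L    L    L    W    W
a=1:    L    W    W    W    W    L
a=2:    L    W    L    L    W    L
a=3:    W    W    W    W    W    L
a=4:    W    W    W    W    L    W
a=5:    W    W    W    W    L    W
Cells with no legal move (terminal, hence L): (0,0), (0,1), (0,2), (0,3), (1,0), (2,0).
The remaining L cells, each justified by listing all of its moves:
(1,5): L (options (1,1)(W), (0,4)(W) are all W)
(2,2): L (sole option (1,1)(W) is W)
(2,3): L (sole option (1,2)(W) is W)
(2,5): L (options (2,1)(W), (1,4)(W) are all W)
(3,5): L (options (0,5)(W), (3,1)(W), (2,4)(W) are all W)
(4,4): L (options (1,4)(W), (0,4)(W), (4,0)(W), (3,3)(W) are all W)
(5,4): L (options (2,4)(W), (1,4)(W), (0,4)(W), (5,0)(W), (4,3)(W) are all W)
Every other cell has at least one move into one of the L cells above, so it is W.
L cells per row: a=0: 4, a=1: 2, a=2: 4, a=3: 1, a=4: 1, a=5: 1; total 13.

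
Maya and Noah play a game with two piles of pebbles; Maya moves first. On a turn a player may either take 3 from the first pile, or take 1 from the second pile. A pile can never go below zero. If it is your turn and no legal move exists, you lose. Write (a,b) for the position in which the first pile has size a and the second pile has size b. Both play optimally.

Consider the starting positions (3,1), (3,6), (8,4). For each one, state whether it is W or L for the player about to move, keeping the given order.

(3,1): L, (3,6): W, (8,4): L

Positions with no move are L. A position that does have a move is losing for the player to move precisely when every available move leads to a winning position for the opponent. Fill in the labels:
No move ever increases a pile, so every position that can arise here has a ≤ 8 and b ≤ 6; it is enough to label the cells with 0 ≤ a ≤ 8 and 0 ≤ b ≤ 6.
Every move lowers a or b (never raises either), so fill the grid row by row in increasing a, and left to right within a row: each cell's successors are then already labelled.
      b=0  b=1  b=2  b=3  b=4  b=5  b=6
a=0:    L    W    L    W    L    W    L
a=1:    L    W    L    W    L    W    L
a=2:    L    W    L    W    L    W    L
a=3:    W    L    W    L    W    L    W
a=4:    W    L    W    L    W    L    W
a=5:    W    L    W    L    W    L    W
a=6:    L    W    L    W    L    W    L
a=7:    L    W    L    W    L    W    L
a=8:    L    W    L    W    L    W    L
Cells with no legal move (terminal, hence L): (0,0), (1,0), (2,0).
The remaining L cells, each justified by listing all of its moves:
(0,2): only reaches (0,1)(W), which is W → L
(0,4): only reaches (0,3)(W), which is W → L
(0,6): only reaches (0,5)(W), which is W → L
(1,2): only reaches (1,1)(W), which is W → L
(1,4): only reaches (1,3)(W), which is W → L
(1,6): only reaches (1,5)(W), which is W → L
(2,2): only reaches (2,1)(W), which is W → L
(2,4): only reaches (2,3)(W), which is W → L
(2,6): only reaches (2,5)(W), which is W → L
(3,1): only reaches (0,1)(W), (3,0)(W), all W → L
(3,3): only reaches (0,3)(W), (3,2)(W), all W → L
(3,5): only reaches (0,5)(W), (3,4)(W), all W → L
(4,1): only reaches (1,1)(W), (4,0)(W), all W → L
(4,3): only reaches (1,3)(W), (4,2)(W), all W → L
(4,5): only reaches (1,5)(W), (4,4)(W), all W → L
(5,1): only reaches (2,1)(W), (5,0)(W), all W → L
(5,3): only reaches (2,3)(W), (5,2)(W), all W → L
(5,5): only reaches (2,5)(W), (5,4)(W), all W → L
(6,0): only reaches (3,0)(W), which is W → L
(6,2): only reaches (3,2)(W), (6,1)(W), all W → L
(6,4): only reaches (3,4)(W), (6,3)(W), all W → L
(6,6): only reaches (3,6)(W), (6,5)(W), all W → L
(7,0): only reaches (4,0)(W), which is W → L
(7,2): only reaches (4,2)(W), (7,1)(W), all W → L
(7,4): only reaches (4,4)(W), (7,3)(W), all W → L
(7,6): only reaches (4,6)(W), (7,5)(W), all W → L
(8,0): only reaches (5,0)(W), which is W → L
(8,2): only reaches (5,2)(W), (8,1)(W), all W → L
(8,4): only reaches (5,4)(W), (8,3)(W), all W → L
(8,6): only reaches (5,6)(W), (8,5)(W), all W → L
Every other cell has at least one move into one of the L cells above, so it is W.
(3,1): one of the L cells justified above, so L
(3,6): the move to (0,6) reaches an L cell, so W
(8,4): one of the L cells justified above, so L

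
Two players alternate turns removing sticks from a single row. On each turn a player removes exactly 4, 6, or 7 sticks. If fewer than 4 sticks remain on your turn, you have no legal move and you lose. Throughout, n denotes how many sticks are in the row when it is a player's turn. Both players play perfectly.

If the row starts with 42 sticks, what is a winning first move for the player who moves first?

Remove 6, leaving 36.

Classify positions by backward induction: terminal positions (no move available) are L. From any other position, the mover wins iff some move reaches an L.
n=0: no move → L
n=1: no move → L
n=2: no move → L
n=3: no move → L
n=4: reaches L-position 0 → W
n=5: reaches L-position 1 → W
n=6: reaches L-position 2 → W
n=7: reaches L-position 3 → W
n=8: reaches L-position 2 → W
n=9: reaches L-position 3 → W
n=10: reaches L-position 3 → W
n=11: only reaches 7(W), 5(W), 4(W), all W → L
n=12: only reaches 8(W), 6(W), 5(W), all W → L
n=13: only reaches 9(W), 7(W), 6(W), all W → L
n=14: only reaches 10(W), 8(W), 7(W), all W → L
n=15: reaches L-position 11 → W
n=16: reaches L-position 12 → W
n=17: reaches L-position 13 → W
n=18: reaches L-position 14 → W
n=19: reaches L-position 13 → W
n=20: reaches L-position 14 → W
n=21: reaches L-position 14 → W
n=22: only reaches 18(W), 16(W), 15(W), all W → L
n=23: only reaches 19(W), 17(W), 16(W), all W → L
n=24: only reaches 20(W), 18(W), 17(W), all W → L
n=25: only reaches 21(W), 19(W), 18(W), all W → L
n=26: reaches L-position 22 → W
n=27: reaches L-position 23 → W
n=28: reaches L-position 24 → W
n=29: reaches L-position 25 → W
n=30: reaches L-position 24 → W
n=31: reaches L-position 25 → W
n=32: reaches L-position 25 → W
n=33: only reaches 29(W), 27(W), 26(W), all W → L
n=34: only reaches 30(W), 28(W), 27(W), all W → L
n=35: only reaches 31(W), 29(W), 28(W), all W → L
n=36: only reaches 32(W), 30(W), 29(W), all W → L
n=37: reaches L-position 33 → W
n=38: reaches L-position 34 → W
n=39: reaches L-position 35 → W
n=40: reaches L-position 36 → W
n=41: reaches L-position 35 → W
n=42: reaches L-position 36 → W
From 42, the L positions reachable in one move are: 36, 35. Any move reaching one of these is winning.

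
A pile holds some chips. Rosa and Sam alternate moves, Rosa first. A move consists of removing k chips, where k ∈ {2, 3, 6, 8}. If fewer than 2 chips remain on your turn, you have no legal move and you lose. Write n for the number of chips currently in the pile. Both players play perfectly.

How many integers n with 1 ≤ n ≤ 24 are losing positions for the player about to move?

7

Use the standard recursion: the mover loses at a terminal position; elsewhere, the mover wins exactly when some move hands the opponent an L position.
n=0: no move → L
n=1: no move → L
n=2: reaches L-position 0 → W
n=3: reaches L-position 1 → W
n=4: reaches L-position 1 → W
n=5: only reaches 3(W), 2(W), all W → L
n=6: reaches L-position 0 → W
n=7: reaches L-position 5 → W
n=8: reaches L-position 5 → W
n=9: reaches L-position 1 → W
n=10: only reaches 8(W), 7(W), 4(W), 2(W), all W → L
n=11: reaches L-position 5 → W
n=12: reaches L-position 10 → W
n=13: reaches L-position 10 → W
n=14: only reaches 12(W), 11(W), 8(W), 6(W), all W → L
n=15: only reaches 13(W), 12(W), 9(W), 7(W), all W → L
n=16: reaches L-position 14 → W
n=17: reaches L-position 15 → W
n=18: reaches L-position 15 → W
n=19: only reaches 17(W), 16(W), 13(W), 11(W), all W → L
n=20: reaches L-position 14 → W
n=21: reaches L-position 19 → W
n=22: reaches L-position 19 → W
n=23: reaches L-position 15 → W
n=24: only reaches 22(W), 21(W), 18(W), 16(W), all W → L
L entries with 1 ≤ n ≤ 24 (n=0 is outside the asked range and is not counted): n = 1, 5, 10, 14, 15, 19, 24; that makes 7.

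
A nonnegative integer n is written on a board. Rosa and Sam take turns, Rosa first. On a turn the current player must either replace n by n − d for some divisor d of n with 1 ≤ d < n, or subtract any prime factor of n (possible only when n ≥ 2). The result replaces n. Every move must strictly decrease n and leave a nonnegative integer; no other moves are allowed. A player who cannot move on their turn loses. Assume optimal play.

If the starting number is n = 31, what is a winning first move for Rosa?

Build the W/L table. Terminal = L. A non-terminal position is W if it has a move to some L; otherwise it is L.
n=0: no move → L
n=1: no move → L
n=2: →0(L), so W
n=3: →0(L), so W
n=4: →2(W), 3(W) — all W, so L
n=5: →0(L), so W
n=6: →4(L), so W
n=7: →0(L), so W
n=8: →4(L), so W
n=9: →6(W), 8(W) — all W, so L
n=10: →9(L), so W
n=11: →0(L), so W
n=12: →9(L), so W
n=13: →0(L), so W
n=14: →7(W), 12(W), 13(W) — all W, so L
n=15: →14(L), so W
n=16: →14(L), so W
n=17: →0(L), so W
n=18: →9(L), so W
n=19: →0(L), so W
n=20: →10(W), 15(W), 16(W), 18(W), 19(W) — all W, so L
n=21: →14(L), so W
n=22: →20(L), so W
n=23: →0(L), so W
n=24: →20(L), so W
n=25: →20(L), so W
n=26: →13(W), 24(W), 25(W) — all W, so L
n=27: →26(L), so W
n=28: →14(L), so W
n=29: →0(L), so W
n=30: →20(L), so W
n=31: →0(L), so W
From 31, the L positions reachable in one move are: 0.

Move to 0.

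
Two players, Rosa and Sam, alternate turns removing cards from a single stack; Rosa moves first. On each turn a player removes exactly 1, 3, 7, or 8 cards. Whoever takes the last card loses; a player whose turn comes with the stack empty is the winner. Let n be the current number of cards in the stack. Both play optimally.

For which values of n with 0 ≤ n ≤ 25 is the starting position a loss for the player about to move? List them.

1, 3, 5, 7, 16, 18, 20, 22

Classify positions by backward induction: terminal positions (no move available) are W. From any other position, the mover wins iff some move reaches an L.
n=0: no move; the opponent has just taken the last card and therefore loses → W
n=1: L (sole option 0(W) is W)
n=2: W (go to 1, an L position)
n=3: L (options 2(W), 0(W) are all W)
n=4: W (go to 3, an L position)
n=5: L (options 4(W), 2(W) are all W)
n=6: W (go to 5, an L position)
n=7: L (options 6(W), 4(W), 0(W) are all W)
n=8: W (go to 7, an L position)
n=9: W (go to 1, an L position)
n=10: W (go to 7, an L position)
n=11: W (go to 3, an L position)
n=12: W (go to 5, an L position)
n=13: W (go to 5, an L position)
n=14: W (go to 7, an L position)
n=15: W (go to 7, an L position)
n=16: L (options 15(W), 13(W), 9(W), 8(W) are all W)
n=17: W (go to 16, an L position)
n=18: L (options 17(W), 15(W), 11(W), 10(W) are all W)
n=19: W (go to 18, an L position)
n=20: L (options 19(W), 17(W), 13(W), 12(W) are all W)
n=21: W (go to 20, an L position)
n=22: L (options 21(W), 19(W), 15(W), 14(W) are all W)
n=23: W (go to 22, an L position)
n=24: W (go to 16, an L position)
n=25: W (go to 22, an L position)
Reading off the rows marked L gives the requested list; there are 8 such values of n.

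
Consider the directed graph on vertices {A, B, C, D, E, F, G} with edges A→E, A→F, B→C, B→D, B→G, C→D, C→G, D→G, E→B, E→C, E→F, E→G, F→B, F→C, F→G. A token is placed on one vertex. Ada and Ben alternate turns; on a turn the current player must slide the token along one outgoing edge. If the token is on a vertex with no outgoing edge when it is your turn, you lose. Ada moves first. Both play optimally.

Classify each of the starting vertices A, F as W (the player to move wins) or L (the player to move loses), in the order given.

A: L, F: W

Label each position W (a win for the player to move) or L (a loss). A position with no legal move is L; any other position is W exactly when some move reaches an L, and L when every move reaches a W.
Every edge goes from a vertex to one that appears earlier in the order G, D, C, B, F, E, A, so processing vertices in that order labels each vertex after all of its successors.
G: no outgoing edge → L
D: can move to G, which is L ⇒ W
C: can move to G, which is L ⇒ W
B: can move to G, which is L ⇒ W
F: can move to G, which is L ⇒ W
E: can move to G, which is L ⇒ W
A: moves to E(W), F(W); every one is W ⇒ L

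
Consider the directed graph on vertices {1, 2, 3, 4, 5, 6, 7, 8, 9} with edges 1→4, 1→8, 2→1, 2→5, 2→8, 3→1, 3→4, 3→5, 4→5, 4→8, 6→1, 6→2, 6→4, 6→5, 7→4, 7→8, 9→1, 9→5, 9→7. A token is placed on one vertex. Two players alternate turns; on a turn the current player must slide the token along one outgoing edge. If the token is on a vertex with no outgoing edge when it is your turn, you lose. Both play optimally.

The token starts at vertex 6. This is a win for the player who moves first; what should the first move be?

Positions with no move are L. A position that does have a move is losing for the player to move precisely when every available move leads to a winning position for the opponent. Fill in the labels:
Every edge goes from a vertex to one that appears earlier in the order 5, 8, 4, 1, 3, 2, 7, 6, 9, so processing vertices in that order labels each vertex after all of its successors.
5: no outgoing edge → L
8: no outgoing edge → L
4: reaches L-position 8 → W
1: reaches L-position 8 → W
3: reaches L-position 5 → W
2: reaches L-position 8 → W
7: reaches L-position 8 → W
6: reaches L-position 5 → W
9: reaches L-position 5 → W
From 6, the L positions reachable in one move are: 5.

Move to 5.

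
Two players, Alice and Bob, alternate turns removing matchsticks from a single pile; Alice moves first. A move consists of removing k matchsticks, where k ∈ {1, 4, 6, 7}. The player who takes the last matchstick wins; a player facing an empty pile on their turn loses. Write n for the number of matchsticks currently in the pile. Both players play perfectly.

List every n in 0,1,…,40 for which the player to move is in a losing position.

Positions with no move are L. A position that does have a move is losing for the player to move precisely when every available move leads to a winning position for the opponent. Fill in the labels:
n=0: no move → L
n=1: can move to 0, which is L ⇒ W
n=2: the only move is to 1(W), a W ⇒ L
n=3: can move to 2, which is L ⇒ W
n=4: can move to 0, which is L ⇒ W
n=5: moves to 4(W), 1(W); every one is W ⇒ L
n=6: can move to 5, which is L ⇒ W
n=7: can move to 0, which is L ⇒ W
n=8: can move to 2, which is L ⇒ W
n=9: can move to 5, which is L ⇒ W
n=10: moves to 9(W), 6(W), 4(W), 3(W); every one is W ⇒ L
n=11: can move to 10, which is L ⇒ W
n=12: can move to 5, which is L ⇒ W
n=13: moves to 12(W), 9(W), 7(W), 6(W); every one is W ⇒ L
n=14: can move to 13, which is L ⇒ W
n=15: moves to 14(W), 11(W), 9(W), 8(W); every one is W ⇒ L
n=16: can move to 15, which is L ⇒ W
n=17: can move to 13, which is L ⇒ W
n=18: moves to 17(W), 14(W), 12(W), 11(W); every one is W ⇒ L
n=19: can move to 18, which is L ⇒ W
n=20: can move to 13, which is L ⇒ W
n=21: can move to 15, which is L ⇒ W
n=22: can move to 18, which is L ⇒ W
n=23: moves to 22(W), 19(W), 17(W), 16(W); every one is W ⇒ L
n=24: can move to 23, which is L ⇒ W
n=25: can move to 18, which is L ⇒ W
n=26: moves to 25(W), 22(W), 20(W), 19(W); every one is W ⇒ L
n=27: can move to 26, which is L ⇒ W
n=28: moves to 27(W), 24(W), 22(W), 21(W); every one is W ⇒ L
n=29: can move to 28, which is L ⇒ W
n=30: can move to 26, which is L ⇒ W
n=31: moves to 30(W), 27(W), 25(W), 24(W); every one is W ⇒ L
n=32: can move to 31, which is L ⇒ W
n=33: can move to 26, which is L ⇒ W
n=34: can move to 28, which is L ⇒ W
n=35: can move to 31, which is L ⇒ W
n=36: moves to 35(W), 32(W), 30(W), 29(W); every one is W ⇒ L
n=37: can move to 36, which is L ⇒ W
n=38: can move to 31, which is L ⇒ W
n=39: moves to 38(W), 35(W), 33(W), 32(W); every one is W ⇒ L
n=40: can move to 39, which is L ⇒ W
Reading off the rows marked L gives the requested list; there are 13 such values of n.

0, 2, 5, 10, 13, 15, 18, 23, 26, 28, 31, 36, 39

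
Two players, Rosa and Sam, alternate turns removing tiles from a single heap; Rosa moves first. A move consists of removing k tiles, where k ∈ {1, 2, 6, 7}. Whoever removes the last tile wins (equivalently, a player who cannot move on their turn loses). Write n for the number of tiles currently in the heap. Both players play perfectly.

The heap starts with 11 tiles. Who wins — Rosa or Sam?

Sam wins.

Work bottom-up. With no move the player to move loses. Otherwise the position is W if at least one move leads to an L position for the opponent, and L if every move leads to a W.
n=0: no move → L
n=1: can move to 0, which is L ⇒ W
n=2: can move to 0, which is L ⇒ W
n=3: moves to 2(W), 1(W); every one is W ⇒ L
n=4: can move to 3, which is L ⇒ W
n=5: can move to 3, which is L ⇒ W
n=6: can move to 0, which is L ⇒ W
n=7: can move to 0, which is L ⇒ W
n=8: moves to 7(W), 6(W), 2(W), 1(W); every one is W ⇒ L
n=9: can move to 8, which is L ⇒ W
n=10: can move to 8, which is L ⇒ W
n=11: moves to 10(W), 9(W), 5(W), 4(W); every one is W ⇒ L
Every move from 11 reaches a W position, so the mover loses.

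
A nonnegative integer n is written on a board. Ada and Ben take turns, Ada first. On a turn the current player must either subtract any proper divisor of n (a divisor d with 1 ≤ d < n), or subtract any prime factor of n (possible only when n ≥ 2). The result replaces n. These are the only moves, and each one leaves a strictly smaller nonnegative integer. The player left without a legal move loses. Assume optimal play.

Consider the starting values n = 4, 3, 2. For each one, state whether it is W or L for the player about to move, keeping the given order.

4: L, 3: W, 2: W

Positions with no move are L. A position that does have a move is losing for the player to move precisely when every available move leads to a winning position for the opponent. Fill in the labels:
n=0: no move → L
n=1: no move → L
n=2: →0(L), so W
n=3: →0(L), so W
n=4: →2(W), 3(W) — all W, so L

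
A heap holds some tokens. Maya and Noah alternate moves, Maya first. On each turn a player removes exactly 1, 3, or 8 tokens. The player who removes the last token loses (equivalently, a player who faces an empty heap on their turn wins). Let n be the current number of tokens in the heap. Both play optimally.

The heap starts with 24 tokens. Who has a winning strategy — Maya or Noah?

Use the standard recursion: the mover wins at a terminal position; elsewhere, the mover wins exactly when some move hands the opponent an L position.
n=0: no move; the opponent has just taken the last token and therefore loses → W
n=1: the only move is to 0(W), a W ⇒ L
n=2: can move to 1, which is L ⇒ W
n=3: moves to 2(W), 0(W); every one is W ⇒ L
n=4: can move to 3, which is L ⇒ W
n=5: moves to 4(W), 2(W); every one is W ⇒ L
n=6: can move to 5, which is L ⇒ W
n=7: moves to 6(W), 4(W); every one is W ⇒ L
n=8: can move to 7, which is L ⇒ W
n=9: can move to 1, which is L ⇒ W
n=10: can move to 7, which is L ⇒ W
n=11: can move to 3, which is L ⇒ W
n=12: moves to 11(W), 9(W), 4(W); every one is W ⇒ L
n=13: can move to 12, which is L ⇒ W
n=14: moves to 13(W), 11(W), 6(W); every one is W ⇒ L
n=15: can move to 14, which is L ⇒ W
n=16: moves to 15(W), 13(W), 8(W); every one is W ⇒ L
n=17: can move to 16, which is L ⇒ W
n=18: moves to 17(W), 15(W), 10(W); every one is W ⇒ L
n=19: can move to 18, which is L ⇒ W
n=20: can move to 12, which is L ⇒ W
n=21: can move to 18, which is L ⇒ W
n=22: can move to 14, which is L ⇒ W
n=23: moves to 22(W), 20(W), 15(W); every one is W ⇒ L
n=24: can move to 23, which is L ⇒ W
From 24 Maya can remove 1, leaving 23, reaching an L position.

Maya wins.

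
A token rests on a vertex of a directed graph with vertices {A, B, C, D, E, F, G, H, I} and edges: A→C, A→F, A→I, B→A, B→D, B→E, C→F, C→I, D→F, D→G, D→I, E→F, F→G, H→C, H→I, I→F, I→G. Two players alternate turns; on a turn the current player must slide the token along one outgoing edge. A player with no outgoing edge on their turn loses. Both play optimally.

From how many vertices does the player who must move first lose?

3

Label each position W (a win for the player to move) or L (a loss). A position with no legal move is L; any other position is W exactly when some move reaches an L, and L when every move reaches a W.
Every edge goes from a vertex to one that appears earlier in the order G, F, I, E, C, D, A, H, B, so processing vertices in that order labels each vertex after all of its successors.
G: no outgoing edge → L
F: reaches L-position G → W
I: reaches L-position G → W
E: only reaches F(W), which is W → L
C: only reaches I(W), F(W), all W → L
D: reaches L-position G → W
A: reaches L-position C → W
H: reaches L-position C → W
B: reaches L-position E → W
The L vertices are C, E, G; that is 3 in all.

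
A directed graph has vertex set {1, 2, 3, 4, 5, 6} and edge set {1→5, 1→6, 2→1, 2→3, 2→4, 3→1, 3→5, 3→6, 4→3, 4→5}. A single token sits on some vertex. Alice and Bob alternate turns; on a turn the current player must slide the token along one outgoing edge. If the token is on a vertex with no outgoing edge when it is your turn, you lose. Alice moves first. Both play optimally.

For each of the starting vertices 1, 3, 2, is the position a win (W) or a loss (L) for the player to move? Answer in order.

Build the W/L table. Terminal = L. A non-terminal position is W if it has a move to some L; otherwise it is L.
Every edge goes from a vertex to one that appears earlier in the order 5, 6, 1, 3, 4, 2, so processing vertices in that order labels each vertex after all of its successors.
5: no outgoing edge → L
6: no outgoing edge → L
1: can move to 6, which is L ⇒ W
3: can move to 6, which is L ⇒ W
4: can move to 5, which is L ⇒ W
2: moves to 4(W), 3(W), 1(W); every one is W ⇒ L

1: W, 3: W, 2: L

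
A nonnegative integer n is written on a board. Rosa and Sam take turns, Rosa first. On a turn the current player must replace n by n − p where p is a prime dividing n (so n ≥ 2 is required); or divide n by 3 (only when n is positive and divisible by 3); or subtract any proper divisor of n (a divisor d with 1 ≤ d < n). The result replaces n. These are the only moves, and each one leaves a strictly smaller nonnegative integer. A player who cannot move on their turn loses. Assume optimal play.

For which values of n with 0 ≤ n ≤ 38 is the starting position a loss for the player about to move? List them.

0, 1, 4, 9, 14, 20, 26, 32, 35, 38

Use the standard recursion: the mover loses at a terminal position; elsewhere, the mover wins exactly when some move hands the opponent an L position.
n=0: no move → L
n=1: no move → L
n=2: can move to 0, which is L ⇒ W
n=3: can move to 0, which is L ⇒ W
n=4: moves to 2(W), 3(W); every one is W ⇒ L
n=5: can move to 0, which is L ⇒ W
n=6: can move to 4, which is L ⇒ W
n=7: can move to 0, which is L ⇒ W
n=8: can move to 4, which is L ⇒ W
n=9: moves to 3(W), 6(W), 8(W); every one is W ⇒ L
n=10: can move to 9, which is L ⇒ W
n=11: can move to 0, which is L ⇒ W
n=12: can move to 4, which is L ⇒ W
n=13: can move to 0, which is L ⇒ W
n=14: moves to 7(W), 12(W), 13(W); every one is W ⇒ L
n=15: can move to 14, which is L ⇒ W
n=16: can move to 14, which is L ⇒ W
n=17: can move to 0, which is L ⇒ W
n=18: can move to 9, which is L ⇒ W
n=19: can move to 0, which is L ⇒ W
n=20: moves to 10(W), 15(W), 16(W), 18(W), 19(W); every one is W ⇒ L
n=21: can move to 14, which is L ⇒ W
n=22: can move to 20, which is L ⇒ W
n=23: can move to 0, which is L ⇒ W
n=24: can move to 20, which is L ⇒ W
n=25: can move to 20, which is L ⇒ W
n=26: moves to 13(W), 24(W), 25(W); every one is W ⇒ L
n=27: can move to 9, which is L ⇒ W
n=28: can move to 14, which is L ⇒ W
n=29: can move to 0, which is L ⇒ W
n=30: can move to 20, which is L ⇒ W
n=31: can move to 0, which is L ⇒ W
n=32: moves to 16(W), 24(W), 28(W), 30(W), 31(W); every one is W ⇒ L
n=33: can move to 32, which is L ⇒ W
n=34: can move to 32, which is L ⇒ W
n=35: moves to 28(W), 30(W), 34(W); every one is W ⇒ L
n=36: can move to 32, which is L ⇒ W
n=37: can move to 0, which is L ⇒ W
n=38: moves to 19(W), 36(W), 37(W); every one is W ⇒ L
Reading off the rows marked L gives the requested list; there are 10 such values of n.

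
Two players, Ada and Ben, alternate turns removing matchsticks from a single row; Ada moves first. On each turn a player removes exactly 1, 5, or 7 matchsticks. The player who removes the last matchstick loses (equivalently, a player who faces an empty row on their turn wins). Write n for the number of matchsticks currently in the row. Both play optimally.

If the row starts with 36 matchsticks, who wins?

Ada wins.

Positions with no move are W. A position that does have a move is losing for the player to move precisely when every available move leads to a winning position for the opponent. Fill in the labels:
n=0: no move; the opponent has just taken the last matchstick and therefore loses → W
n=1: L (sole option 0(W) is W)
n=2: W (go to 1, an L position)
n=3: L (sole option 2(W) is W)
n=4: W (go to 3, an L position)
n=5: L (options 4(W), 0(W) are all W)
n=6: W (go to 5, an L position)
n=7: L (options 6(W), 2(W), 0(W) are all W)
n=8: W (go to 7, an L position)
n=9: L (options 8(W), 4(W), 2(W) are all W)
n=10: W (go to 9, an L position)
n=11: L (options 10(W), 6(W), 4(W) are all W)
n=12: W (go to 11, an L position)
n=13: L (options 12(W), 8(W), 6(W) are all W)
n=14: W (go to 13, an L position)
n=15: L (options 14(W), 10(W), 8(W) are all W)
n=16: W (go to 15, an L position)
n=17: L (options 16(W), 12(W), 10(W) are all W)
n=18: W (go to 17, an L position)
n=19: L (options 18(W), 14(W), 12(W) are all W)
n=20: W (go to 19, an L position)
n=21: L (options 20(W), 16(W), 14(W) are all W)
n=22: W (go to 21, an L position)
n=23: L (options 22(W), 18(W), 16(W) are all W)
n=24: W (go to 23, an L position)
n=25: L (options 24(W), 20(W), 18(W) are all W)
n=26: W (go to 25, an L position)
n=27: L (options 26(W), 22(W), 20(W) are all W)
n=28: W (go to 27, an L position)
n=29: L (options 28(W), 24(W), 22(W) are all W)
n=30: W (go to 29, an L position)
n=31: L (options 30(W), 26(W), 24(W) are all W)
n=32: W (go to 31, an L position)
n=33: L (options 32(W), 28(W), 26(W) are all W)
n=34: W (go to 33, an L position)
n=35: L (options 34(W), 30(W), 28(W) are all W)
n=36: W (go to 35, an L position)
The starting position 36 is W: Ada should remove 1, leaving 35, handing over an L position.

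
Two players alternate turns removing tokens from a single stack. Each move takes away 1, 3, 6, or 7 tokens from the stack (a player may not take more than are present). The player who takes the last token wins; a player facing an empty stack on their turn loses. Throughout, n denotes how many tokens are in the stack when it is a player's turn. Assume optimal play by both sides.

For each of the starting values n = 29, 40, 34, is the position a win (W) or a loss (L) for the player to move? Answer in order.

Classify positions by backward induction: terminal positions (no move available) are L. From any other position, the mover wins iff some move reaches an L.
n=0: no move → L
n=1: reaches L-position 0 → W
n=2: only reaches 1(W), which is W → L
n=3: reaches L-position 2 → W
n=4: only reaches 3(W), 1(W), all W → L
n=5: reaches L-position 4 → W
n=6: reaches L-position 0 → W
n=7: reaches L-position 4 → W
n=8: reaches L-position 2 → W
n=9: reaches L-position 2 → W
n=10: reaches L-position 4 → W
n=11: reaches L-position 4 → W
n=12: only reaches 11(W), 9(W), 6(W), 5(W), all W → L
n=13: reaches L-position 12 → W
n=14: only reaches 13(W), 11(W), 8(W), 7(W), all W → L
n=15: reaches L-position 14 → W
n=16: only reaches 15(W), 13(W), 10(W), 9(W), all W → L
n=17: reaches L-position 16 → W
n=18: reaches L-position 12 → W
n=19: reaches L-position 16 → W
n=20: reaches L-position 14 → W
n=21: reaches L-position 14 → W
n=22: reaches L-position 16 → W
n=23: reaches L-position 16 → W
n=24: only reaches 23(W), 21(W), 18(W), 17(W), all W → L
n=25: reaches L-position 24 → W
n=26: only reaches 25(W), 23(W), 20(W), 19(W), all W → L
n=27: reaches L-position 26 → W
n=28: only reaches 27(W), 25(W), 22(W), 21(W), all W → L
n=29: reaches L-position 28 → W
n=30: reaches L-position 24 → W
n=31: reaches L-position 28 → W
n=32: reaches L-position 26 → W
n=33: reaches L-position 26 → W
n=34: reaches L-position 28 → W
n=35: reaches L-position 28 → W
n=36: only reaches 35(W), 33(W), 30(W), 29(W), all W → L
n=37: reaches L-position 36 → W
n=38: only reaches 37(W), 35(W), 32(W), 31(W), all W → L
n=39: reaches L-position 38 → W
n=40: only reaches 39(W), 37(W), 34(W), 33(W), all W → L

29: W, 40: L, 34: W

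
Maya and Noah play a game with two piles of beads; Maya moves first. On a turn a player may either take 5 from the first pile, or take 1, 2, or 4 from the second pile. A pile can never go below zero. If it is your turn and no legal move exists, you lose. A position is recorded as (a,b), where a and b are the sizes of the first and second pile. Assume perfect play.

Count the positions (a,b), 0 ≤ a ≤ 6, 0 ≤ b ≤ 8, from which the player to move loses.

Use the standard recursion: the mover loses at a terminal position; elsewhere, the mover wins exactly when some move hands the opponent an L position.
Every move lowers a or b (never raises either), so fill the grid row by row in increasing a, and left to right within a row: each cell's successors are then already labelled.
      b=0  b=1  b=2  b=3  b=4  b=5  b=6  b=7  b=8
a=0:    L    W    W    L    W    W    L    W    W
a=1:    L    W    W    L    W    W    L    W    W
a=2:    L    W    W    L    W    W    L    W    W
a=3:    L    W    W    L    W    W    L    W    W
a=4:    L    W    W    L    W    W    L    W    W
a=5:    W    L    W    W    L    W    W    L    W
a=6:    W    L    W    W    L    W    W    L    W
Cells with no legal move (terminal, hence L): (0,0), (1,0), (2,0), (3,0), (4,0).
The remaining L cells, each justified by listing all of its moves:
(0,3): only reaches (0,2)(W), (0,1)(W), all W → L
(0,6): only reaches (0,5)(W), (0,4)(W), (0,2)(W), all W → L
(1,3): only reaches (1,2)(W), (1,1)(W), all W → L
(1,6): only reaches (1,5)(W), (1,4)(W), (1,2)(W), all W → L
(2,3): only reaches (2,2)(W), (2,1)(W), all W → L
(2,6): only reaches (2,5)(W), (2,4)(W), (2,2)(W), all W → L
(3,3): only reaches (3,2)(W), (3,1)(W), all W → L
(3,6): only reaches (3,5)(W), (3,4)(W), (3,2)(W), all W → L
(4,3): only reaches (4,2)(W), (4,1)(W), all W → L
(4,6): only reaches (4,5)(W), (4,4)(W), (4,2)(W), all W → L
(5,1): only reaches (0,1)(W), (5,0)(W), all W → L
(5,4): only reaches (0,4)(W), (5,3)(W), (5,2)(W), (5,0)(W), all W → L
(5,7): only reaches (0,7)(W), (5,6)(W), (5,5)(W), (5,3)(W), all W → L
(6,1): only reaches (1,1)(W), (6,0)(W), all W → L
(6,4): only reaches (1,4)(W), (6,3)(W), (6,2)(W), (6,0)(W), all W → L
(6,7): only reaches (1,7)(W), (6,6)(W), (6,5)(W), (6,3)(W), all W → L
Every other cell has at least one move into one of the L cells above, so it is W.
L cells per row: a=0: 3, a=1: 3, a=2: 3, a=3: 3, a=4: 3, a=5: 3, a=6: 3; total 21.

21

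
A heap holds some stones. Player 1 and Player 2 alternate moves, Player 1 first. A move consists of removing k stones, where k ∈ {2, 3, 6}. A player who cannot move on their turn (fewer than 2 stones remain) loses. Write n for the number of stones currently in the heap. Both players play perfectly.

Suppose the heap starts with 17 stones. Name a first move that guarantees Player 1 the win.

Label each position W (a win for the player to move) or L (a loss). A position with no legal move is L; any other position is W exactly when some move reaches an L, and L when every move reaches a W.
n=0: no move → L
n=1: no move → L
n=2: reaches L-position 0 → W
n=3: reaches L-position 1 → W
n=4: reaches L-position 1 → W
n=5: only reaches 3(W), 2(W), all W → L
n=6: reaches L-position 0 → W
n=7: reaches L-position 5 → W
n=8: reaches L-position 5 → W
n=9: only reaches 7(W), 6(W), 3(W), all W → L
n=10: only reaches 8(W), 7(W), 4(W), all W → L
n=11: reaches L-position 9 → W
n=12: reaches L-position 10 → W
n=13: reaches L-position 10 → W
n=14: only reaches 12(W), 11(W), 8(W), all W → L
n=15: reaches L-position 9 → W
n=16: reaches L-position 14 → W
n=17: reaches L-position 14 → W
From 17, the L positions reachable in one move are: 14.

Remove 3, leaving 14.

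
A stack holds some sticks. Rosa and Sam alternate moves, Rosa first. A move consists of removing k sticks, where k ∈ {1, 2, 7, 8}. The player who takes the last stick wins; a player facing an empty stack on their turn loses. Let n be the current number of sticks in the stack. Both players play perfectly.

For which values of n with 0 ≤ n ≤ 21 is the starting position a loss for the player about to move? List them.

Positions with no move are L. A position that does have a move is losing for the player to move precisely when every available move leads to a winning position for the opponent. Fill in the labels:
n=0: no move → L
n=1: can move to 0, which is L ⇒ W
n=2: can move to 0, which is L ⇒ W
n=3: moves to 2(W), 1(W); every one is W ⇒ L
n=4: can move to 3, which is L ⇒ W
n=5: can move to 3, which is L ⇒ W
n=6: moves to 5(W), 4(W); every one is W ⇒ L
n=7: can move to 6, which is L ⇒ W
n=8: can move to 6, which is L ⇒ W
n=9: moves to 8(W), 7(W), 2(W), 1(W); every one is W ⇒ L
n=10: can move to 9, which is L ⇒ W
n=11: can move to 9, which is L ⇒ W
n=12: moves to 11(W), 10(W), 5(W), 4(W); every one is W ⇒ L
n=13: can move to 12, which is L ⇒ W
n=14: can move to 12, which is L ⇒ W
n=15: moves to 14(W), 13(W), 8(W), 7(W); every one is W ⇒ L
n=16: can move to 15, which is L ⇒ W
n=17: can move to 15, which is L ⇒ W
n=18: moves to 17(W), 16(W), 11(W), 10(W); every one is W ⇒ L
n=19: can move to 18, which is L ⇒ W
n=20: can move to 18, which is L ⇒ W
n=21: moves to 20(W), 19(W), 14(W), 13(W); every one is W ⇒ L
The losing starting values of n are exactly the entries labelled L in this table (8 of them).

0, 3, 6, 9, 12, 15, 18, 21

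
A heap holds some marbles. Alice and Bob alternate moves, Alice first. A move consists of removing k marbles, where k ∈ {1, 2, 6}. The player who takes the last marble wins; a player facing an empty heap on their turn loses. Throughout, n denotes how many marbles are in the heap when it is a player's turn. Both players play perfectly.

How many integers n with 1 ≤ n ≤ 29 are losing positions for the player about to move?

8

Compute win/loss labels from the base case upward. A position with no move is L. Any other position is W if it can reach an L in one move, else L.
n=0: no move → L
n=1: →0(L), so W
n=2: →0(L), so W
n=3: →2(W), 1(W) — all W, so L
n=4: →3(L), so W
n=5: →3(L), so W
n=6: →0(L), so W
n=7: →6(W), 5(W), 1(W) — all W, so L
n=8: →7(L), so W
n=9: →7(L), so W
n=10: →9(W), 8(W), 4(W) — all W, so L
n=11: →10(L), so W
n=12: →10(L), so W
n=13: →7(L), so W
n=14: →13(W), 12(W), 8(W) — all W, so L
n=15: →14(L), so W
n=16: →14(L), so W
n=17: →16(W), 15(W), 11(W) — all W, so L
n=18: →17(L), so W
n=19: →17(L), so W
n=20: →14(L), so W
n=21: →20(W), 19(W), 15(W) — all W, so L
n=22: →21(L), so W
n=23: →21(L), so W
n=24: →23(W), 22(W), 18(W) — all W, so L
n=25: →24(L), so W
n=26: →24(L), so W
n=27: →21(L), so W
n=28: →27(W), 26(W), 22(W) — all W, so L
n=29: →28(L), so W
L entries with 1 ≤ n ≤ 29 (n=0 is outside the asked range and is not counted): n = 3, 7, 10, 14, 17, 21, 24, 28; that makes 8.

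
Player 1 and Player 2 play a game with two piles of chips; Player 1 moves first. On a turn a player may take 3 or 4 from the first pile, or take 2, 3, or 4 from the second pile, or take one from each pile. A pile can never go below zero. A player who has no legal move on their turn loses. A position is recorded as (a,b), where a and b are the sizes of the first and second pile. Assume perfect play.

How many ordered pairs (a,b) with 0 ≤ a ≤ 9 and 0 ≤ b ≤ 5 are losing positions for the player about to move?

18

Positions with no move are L. A position that does have a move is losing for the player to move precisely when every available move leads to a winning position for the opponent. Fill in the labels:
Every move lowers a or b (never raises either), so fill the grid row by row in increasing a, and left to right within a row: each cell's successors are then already labelled.
      b=0  b=1  b=2  b=3  b=4  b=5
a=0:    L    L    W    W    W    W
a=1:    L    W    W    W    W    L
a=2:    L    W    W    W    W    L
a=3:    W    W    L    L    W    W
a=4:    W    W    L    W    W    W
a=5:    W    L    L    W    W    W
a=6:    W    L    W    W    W    W
a=7:    L    L    W    W    W    W
a=8:    L    W    W    W    W    L
a=9:    L    W    W    W    W    L
Cells with no legal move (terminal, hence L): (0,0), (0,1), (1,0), (2,0).
The remaining L cells, each justified by listing all of its moves:
(1,5): only reaches (1,3)(W), (1,2)(W), (1,1)(W), (0,4)(W), all W → L
(2,5): only reaches (2,3)(W), (2,2)(W), (2,1)(W), (1,4)(W), all W → L
(3,2): only reaches (0,2)(W), (3,0)(W), (2,1)(W), all W → L
(3,3): only reaches (0,3)(W), (3,1)(W), (3,0)(W), (2,2)(W), all W → L
(4,2): only reaches (1,2)(W), (0,2)(W), (4,0)(W), (3,1)(W), all W → L
(5,1): only reaches (2,1)(W), (1,1)(W), (4,0)(W), all W → L
(5,2): only reaches (2,2)(W), (1,2)(W), (5,0)(W), (4,1)(W), all W → L
(6,1): only reaches (3,1)(W), (2,1)(W), (5,0)(W), all W → L
(7,0): only reaches (4,0)(W), (3,0)(W), all W → L
(7,1): only reaches (4,1)(W), (3,1)(W), (6,0)(W), all W → L
(8,0): only reaches (5,0)(W), (4,0)(W), all W → L
(8,5): only reaches (5,5)(W), (4,5)(W), (8,3)(W), (8,2)(W), (8,1)(W), (7,4)(W), all W → L
(9,0): only reaches (6,0)(W), (5,0)(W), all W → L
(9,5): only reaches (6,5)(W), (5,5)(W), (9,3)(W), (9,2)(W), (9,1)(W), (8,4)(W), all W → L
Every other cell has at least one move into one of the L cells above, so it is W.
L cells per row: a=0: 2, a=1: 2, a=2: 2, a=3: 2, a=4: 1, a=5: 2, a=6: 1, a=7: 2, a=8: 2, a=9: 2; total 18.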